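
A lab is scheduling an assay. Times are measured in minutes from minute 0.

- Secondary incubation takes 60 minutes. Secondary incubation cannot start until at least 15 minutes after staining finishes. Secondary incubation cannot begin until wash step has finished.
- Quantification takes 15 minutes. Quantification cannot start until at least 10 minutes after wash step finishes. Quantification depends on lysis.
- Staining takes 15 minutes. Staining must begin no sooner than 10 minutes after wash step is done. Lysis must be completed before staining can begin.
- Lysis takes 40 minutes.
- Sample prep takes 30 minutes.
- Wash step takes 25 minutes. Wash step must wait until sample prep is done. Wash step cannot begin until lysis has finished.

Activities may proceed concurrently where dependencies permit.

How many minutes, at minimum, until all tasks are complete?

Nothing blocks lysis, so it runs from minute 0 to minute 40.
Nothing blocks sample prep, so it runs from minute 0 to minute 30.
Wash step needs all of sample prep (finishes minute 30); lysis (finishes minute 40). That puts its earliest start at minute 40; it finishes at 40 + 25 = minute 65.
For quantification: wash step (finishes minute 65, plus 10-minute gap → minute 75); lysis (finishes minute 40). Taking the maximum gives a start of minute 75, and it finishes at 75 + 15 = minute 90.
Staining has to wait for wash step (finishes minute 65, plus 10-minute gap → minute 75); lysis (finishes minute 40). The latest of these is minute 75, so staining runs minute 75 to 75 + 15 = minute 90.
Secondary incubation needs all of staining (finishes minute 90, plus 15-minute gap → minute 105); wash step (finishes minute 65). That puts its earliest start at minute 105; it finishes at 105 + 60 = minute 165.
All tasks are finished once the last one completes. Finish times: Sample prep at 30, Lysis at 40, Wash step at 65, Staining at 90, Secondary incubation at 165, Quantification at 90. The latest is minute 165.

165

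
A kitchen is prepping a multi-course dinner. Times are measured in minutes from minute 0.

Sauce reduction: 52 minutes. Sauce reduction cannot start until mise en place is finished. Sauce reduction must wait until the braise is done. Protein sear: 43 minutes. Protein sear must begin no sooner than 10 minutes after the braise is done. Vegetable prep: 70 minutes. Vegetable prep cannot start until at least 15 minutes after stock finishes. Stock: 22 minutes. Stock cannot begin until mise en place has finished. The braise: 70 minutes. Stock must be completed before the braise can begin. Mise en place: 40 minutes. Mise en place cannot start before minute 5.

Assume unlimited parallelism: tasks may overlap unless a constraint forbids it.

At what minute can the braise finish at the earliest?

After its own release at minute 5, mise en place can start at minute 5 and finishes at minute 45.
Stock cannot begin until mise en place (finishes minute 45). It runs from minute 45 to 45 + 22 = minute 67.
After stock (finishes minute 67), the braise can start at minute 67 and finishes at minute 137.

137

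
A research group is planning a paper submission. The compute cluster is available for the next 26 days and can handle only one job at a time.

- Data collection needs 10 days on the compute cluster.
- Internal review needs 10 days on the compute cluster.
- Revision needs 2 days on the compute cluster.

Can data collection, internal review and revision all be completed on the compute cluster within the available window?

Running back to back, the jobs need 10 + 10 + 2 = 22 days on the compute cluster.
Since 22 ≤ 26, they fit within the window.

Yes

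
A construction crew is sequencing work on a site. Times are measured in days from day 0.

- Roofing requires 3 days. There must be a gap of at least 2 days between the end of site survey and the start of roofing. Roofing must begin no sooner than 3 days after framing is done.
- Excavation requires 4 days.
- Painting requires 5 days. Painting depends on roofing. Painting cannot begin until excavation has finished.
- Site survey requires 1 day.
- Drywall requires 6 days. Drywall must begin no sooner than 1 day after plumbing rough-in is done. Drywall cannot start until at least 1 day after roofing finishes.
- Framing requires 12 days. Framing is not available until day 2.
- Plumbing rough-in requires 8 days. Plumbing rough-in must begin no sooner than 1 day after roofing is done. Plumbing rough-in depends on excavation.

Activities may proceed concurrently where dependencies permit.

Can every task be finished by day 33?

Framing cannot begin until its own release at day 2. It runs from day 2 to 2 + 12 = day 14.
Excavation can start immediately at day 0; it finishes at day 4.
Site survey can start immediately at day 0; it finishes at day 1.
For roofing: site survey (finishes day 1, plus 2-day gap → day 3); framing (finishes day 14, plus 3-day gap → day 17). Taking the maximum gives a start of day 17, and it finishes at 17 + 3 = day 20.
Painting has to wait for roofing (finishes day 20); excavation (finishes day 4). The latest of these is day 20, so painting runs day 20 to 20 + 5 = day 25.
Plumbing rough-in has to wait for roofing (finishes day 20, plus 1-day gap → day 21); excavation (finishes day 4). The latest of these is day 21, so plumbing rough-in runs day 21 to 21 + 8 = day 29.
Drywall has to wait for plumbing rough-in (finishes day 29, plus 1-day gap → day 30); roofing (finishes day 20, plus 1-day gap → day 21). The latest of these is day 30, so drywall runs day 30 to 30 + 6 = day 36.
The earliest everything can be done is day 36, which is after the deadline of 33, so it is not possible.

No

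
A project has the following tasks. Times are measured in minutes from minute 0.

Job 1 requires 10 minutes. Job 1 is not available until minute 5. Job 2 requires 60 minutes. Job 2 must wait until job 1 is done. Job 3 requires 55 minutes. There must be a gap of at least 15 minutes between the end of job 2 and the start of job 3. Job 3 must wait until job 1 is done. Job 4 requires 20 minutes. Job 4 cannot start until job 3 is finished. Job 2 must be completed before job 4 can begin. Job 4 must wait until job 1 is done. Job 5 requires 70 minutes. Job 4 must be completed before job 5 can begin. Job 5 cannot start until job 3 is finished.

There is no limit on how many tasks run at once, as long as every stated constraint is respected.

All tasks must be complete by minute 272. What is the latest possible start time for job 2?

52

Job 5 must finish by minute 272; it takes 70 minutes, so it must start by 272 − 70 = minute 202.
Since job 5 (must start by minute 202) depends on it, job 4 must finish by minute 202. Backing off its 20-minute duration gives a latest start of minute 182.
Job 3 feeds job 4 (must start by minute 182); job 5 (must start by minute 202). Taking the minimum, job 3 must finish by minute 182 and start by 182 − 55 = minute 127.
For job 2: job 3 (must start by minute 127, minus 15-minute gap → minute 112); job 4 (must start by minute 182). The most restrictive is minute 112; with a 60-minute duration, job 2 must start by minute 52.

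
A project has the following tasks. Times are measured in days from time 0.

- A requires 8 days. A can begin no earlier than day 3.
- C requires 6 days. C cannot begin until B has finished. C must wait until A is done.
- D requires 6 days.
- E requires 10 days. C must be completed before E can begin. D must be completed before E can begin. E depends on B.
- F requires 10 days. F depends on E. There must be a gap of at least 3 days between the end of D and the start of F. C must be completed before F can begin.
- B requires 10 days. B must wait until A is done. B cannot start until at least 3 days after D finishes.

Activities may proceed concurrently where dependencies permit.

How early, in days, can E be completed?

D has no prerequisites, so it starts at day 0 and finishes at day 6.
A cannot begin until its own release at day 3. It runs from day 3 to 3 + 8 = day 11.
For B: A (finishes day 11); D (finishes day 6, plus 3-day gap → day 9). Taking the maximum gives a start of day 11, and it finishes at 11 + 10 = day 21.
C needs all of B (finishes day 21); A (finishes day 11). That puts its earliest start at day 21; it finishes at 21 + 6 = day 27.
E needs all of C (finishes day 27); D (finishes day 6); B (finishes day 21). That puts its earliest start at day 27; it finishes at 27 + 10 = day 37.

37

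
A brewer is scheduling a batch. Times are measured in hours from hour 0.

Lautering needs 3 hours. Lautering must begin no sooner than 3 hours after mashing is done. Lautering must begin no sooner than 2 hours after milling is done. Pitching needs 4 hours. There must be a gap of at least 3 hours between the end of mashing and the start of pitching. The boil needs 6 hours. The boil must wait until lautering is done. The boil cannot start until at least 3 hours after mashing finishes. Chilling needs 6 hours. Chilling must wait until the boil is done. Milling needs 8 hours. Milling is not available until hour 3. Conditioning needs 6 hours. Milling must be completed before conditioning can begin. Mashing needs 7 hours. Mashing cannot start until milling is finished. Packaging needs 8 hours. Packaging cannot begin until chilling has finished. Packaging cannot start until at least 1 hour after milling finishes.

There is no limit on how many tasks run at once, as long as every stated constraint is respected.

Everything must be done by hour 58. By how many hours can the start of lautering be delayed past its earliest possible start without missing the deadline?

14

After its own release at hour 3, milling can start at hour 3 and finishes at hour 11.
Mashing cannot begin until milling (finishes hour 11). It runs from hour 11 to 11 + 7 = hour 18.
Lautering cannot start until mashing (finishes hour 18, plus 3-hour gap → hour 21); milling (finishes hour 11, plus 2-hour gap → hour 13). The controlling bound is hour 21, so lautering finishes at 21 + 3 = hour 24.

Working backward from the deadline:
Nothing follows packaging; the deadline of hour 58 is its only limit. It must start by 58 − 8 = hour 50.
Chilling feeds into packaging (must start by hour 50); so chilling must finish by hour 50 and therefore start by hour 44.
The boil has to be done before chilling (must start by hour 44). That means finishing by hour 44, i.e. starting by 44 − 6 = hour 38.
Lautering must finish before the boil (must start by hour 38). With a 3-hour duration, lautering must start by 38 − 3 = hour 35.
So lautering can start as early as hour 21 and as late as hour 35, giving 35 − 21 = 14 hours of slack.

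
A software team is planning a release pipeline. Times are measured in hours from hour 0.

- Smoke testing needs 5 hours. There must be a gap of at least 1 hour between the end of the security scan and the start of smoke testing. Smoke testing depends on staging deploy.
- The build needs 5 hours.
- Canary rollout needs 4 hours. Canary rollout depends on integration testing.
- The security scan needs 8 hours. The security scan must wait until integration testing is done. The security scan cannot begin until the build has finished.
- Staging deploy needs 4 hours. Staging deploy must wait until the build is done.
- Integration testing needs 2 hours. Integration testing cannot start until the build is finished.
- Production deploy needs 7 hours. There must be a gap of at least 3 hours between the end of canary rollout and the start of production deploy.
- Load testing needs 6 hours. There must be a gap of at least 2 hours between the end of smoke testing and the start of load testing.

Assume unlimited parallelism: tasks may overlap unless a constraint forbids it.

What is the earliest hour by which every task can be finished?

The build has no prerequisites, so it starts at hour 0 and finishes at hour 5.
After the build (finishes hour 5), staging deploy can start at hour 5 and finishes at hour 9.
Integration testing cannot begin until the build (finishes hour 5). It runs from hour 5 to 5 + 2 = hour 7.
Canary rollout waits on integration testing (finishes hour 7), so it starts at hour 7 and finishes at 7 + 4 = hour 11.
Production deploy cannot begin until canary rollout (finishes hour 11, plus 3-hour gap → hour 14). It runs from hour 14 to 14 + 7 = hour 21.
The security scan cannot start until integration testing (finishes hour 7); the build (finishes hour 5). The controlling bound is hour 7, so the security scan finishes at 7 + 8 = hour 15.
Smoke testing cannot start until the security scan (finishes hour 15, plus 1-hour gap → hour 16); staging deploy (finishes hour 9). The controlling bound is hour 16, so smoke testing finishes at 16 + 5 = hour 21.
After smoke testing (finishes hour 21, plus 2-hour gap → hour 23), load testing can start at hour 23 and finishes at hour 29.
All tasks are finished once the last one completes. Finish times: The build at 5, Integration testing at 7, The security scan at 15, Staging deploy at 9, Smoke testing at 21, Canary rollout at 11, Load testing at 29, Production deploy at 21. The latest is hour 29.

29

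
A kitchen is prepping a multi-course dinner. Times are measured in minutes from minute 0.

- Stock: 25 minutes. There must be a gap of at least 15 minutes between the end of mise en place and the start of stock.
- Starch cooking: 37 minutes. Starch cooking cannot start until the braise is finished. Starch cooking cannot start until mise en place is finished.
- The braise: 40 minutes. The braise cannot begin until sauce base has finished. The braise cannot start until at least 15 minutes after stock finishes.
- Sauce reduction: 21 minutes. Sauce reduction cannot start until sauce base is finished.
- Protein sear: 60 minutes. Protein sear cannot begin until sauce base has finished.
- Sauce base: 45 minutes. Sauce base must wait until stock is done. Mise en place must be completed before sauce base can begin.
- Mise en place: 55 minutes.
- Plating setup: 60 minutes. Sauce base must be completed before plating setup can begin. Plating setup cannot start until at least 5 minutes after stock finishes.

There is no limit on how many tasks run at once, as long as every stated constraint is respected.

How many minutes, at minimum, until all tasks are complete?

Mise en place can start immediately at minute 0; it finishes at minute 55.
Stock cannot begin until mise en place (finishes minute 55, plus 15-minute gap → minute 70). It runs from minute 70 to 70 + 25 = minute 95.
Sauce base cannot start until stock (finishes minute 95); mise en place (finishes minute 55). The controlling bound is minute 95, so sauce base finishes at 95 + 45 = minute 140.
Plating setup has to wait for sauce base (finishes minute 140); stock (finishes minute 95, plus 5-minute gap → minute 100). The latest of these is minute 140, so plating setup runs minute 140 to 140 + 60 = minute 200.
Sauce reduction waits on sauce base (finishes minute 140), so it starts at minute 140 and finishes at 140 + 21 = minute 161.
Protein sear cannot begin until sauce base (finishes minute 140). It runs from minute 140 to 140 + 60 = minute 200.
The braise has to wait for sauce base (finishes minute 140); stock (finishes minute 95, plus 15-minute gap → minute 110). The latest of these is minute 140, so the braise runs minute 140 to 140 + 40 = minute 180.
Starch cooking has to wait for the braise (finishes minute 180); mise en place (finishes minute 55). The latest of these is minute 180, so starch cooking runs minute 180 to 180 + 37 = minute 217.
All tasks are finished once the last one completes. Finish times: Mise en place at 55, Stock at 95, Sauce base at 140, The braise at 180, Protein sear at 200, Sauce reduction at 161, Starch cooking at 217, Plating setup at 200. The latest is minute 217.

217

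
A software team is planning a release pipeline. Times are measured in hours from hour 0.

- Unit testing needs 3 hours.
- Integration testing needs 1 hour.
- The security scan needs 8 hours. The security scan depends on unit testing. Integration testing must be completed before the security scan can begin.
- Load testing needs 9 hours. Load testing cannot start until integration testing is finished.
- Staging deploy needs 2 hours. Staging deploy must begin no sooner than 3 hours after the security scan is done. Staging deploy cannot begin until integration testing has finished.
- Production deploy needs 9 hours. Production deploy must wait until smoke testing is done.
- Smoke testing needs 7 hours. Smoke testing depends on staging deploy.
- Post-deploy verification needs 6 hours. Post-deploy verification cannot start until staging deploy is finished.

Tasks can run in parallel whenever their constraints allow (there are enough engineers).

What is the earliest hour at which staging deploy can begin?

14

Integration testing can start immediately at hour 0; it finishes at hour 1.
Nothing blocks unit testing, so it runs from hour 0 to hour 3.
The security scan has to wait for unit testing (finishes hour 3); integration testing (finishes hour 1). The latest of these is hour 3, so the security scan runs hour 3 to 3 + 8 = hour 11.
Staging deploy waits on the security scan (finishes hour 11, plus 3-hour gap → hour 14); integration testing (finishes hour 1). The latest of these is hour 14, which is the earliest staging deploy can start.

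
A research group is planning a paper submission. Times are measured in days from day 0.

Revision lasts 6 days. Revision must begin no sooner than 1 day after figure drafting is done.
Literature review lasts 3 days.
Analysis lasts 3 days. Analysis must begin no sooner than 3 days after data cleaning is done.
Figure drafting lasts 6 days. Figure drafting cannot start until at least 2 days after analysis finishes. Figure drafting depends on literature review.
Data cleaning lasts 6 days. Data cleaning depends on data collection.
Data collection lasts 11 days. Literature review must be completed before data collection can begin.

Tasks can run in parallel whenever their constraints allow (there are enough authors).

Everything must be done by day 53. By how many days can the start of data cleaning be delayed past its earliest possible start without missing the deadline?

Literature review can start immediately at day 0; it finishes at day 3.
After literature review (finishes day 3), data collection can start at day 3 and finishes at day 14.
Data cleaning cannot begin until data collection (finishes day 14). It runs from day 14 to 14 + 6 = day 20.

Working backward from the deadline:
To finish by day 53, revision (duration 6) must start no later than day 47.
Figure drafting feeds into revision (must start by day 47, minus 1-day gap → day 46); so figure drafting must finish by day 46 and therefore start by day 40.
Analysis has to be done before figure drafting (must start by day 40, minus 2-day gap → day 38). That means finishing by day 38, i.e. starting by 38 − 3 = day 35.
Data cleaning must finish before analysis (must start by day 35, minus 3-day gap → day 32). With a 6-day duration, data cleaning must start by 32 − 6 = day 26.
So data cleaning can start as early as day 14 and as late as day 26, giving 26 − 14 = 12 days of slack.

12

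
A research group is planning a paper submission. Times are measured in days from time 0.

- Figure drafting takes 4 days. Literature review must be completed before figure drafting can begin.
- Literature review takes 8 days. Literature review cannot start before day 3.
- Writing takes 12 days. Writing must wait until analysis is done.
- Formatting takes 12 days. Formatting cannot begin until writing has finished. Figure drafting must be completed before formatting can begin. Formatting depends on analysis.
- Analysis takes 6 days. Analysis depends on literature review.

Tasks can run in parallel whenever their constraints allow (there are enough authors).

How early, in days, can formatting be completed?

After its own release at day 3, literature review can start at day 3 and finishes at day 11.
After literature review (finishes day 11), figure drafting can start at day 11 and finishes at day 15.
Analysis waits on literature review (finishes day 11), so it starts at day 11 and finishes at 11 + 6 = day 17.
Writing cannot begin until analysis (finishes day 17). It runs from day 17 to 17 + 12 = day 29.
Formatting cannot start until writing (finishes day 29); figure drafting (finishes day 15); analysis (finishes day 17). The controlling bound is day 29, so formatting finishes at 29 + 12 = day 41.

41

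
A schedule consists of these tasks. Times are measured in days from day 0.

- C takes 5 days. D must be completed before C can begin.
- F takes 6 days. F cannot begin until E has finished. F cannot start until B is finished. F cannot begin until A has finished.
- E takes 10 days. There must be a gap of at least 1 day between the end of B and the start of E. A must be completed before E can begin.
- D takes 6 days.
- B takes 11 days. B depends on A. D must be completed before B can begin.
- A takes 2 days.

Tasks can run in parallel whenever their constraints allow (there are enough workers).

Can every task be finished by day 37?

Yes

Nothing blocks D, so it runs from day 0 to day 6.
C waits on D (finishes day 6), so it starts at day 6 and finishes at 6 + 5 = day 11.
Nothing blocks A, so it runs from day 0 to day 2.
B cannot start until A (finishes day 2); D (finishes day 6). The controlling bound is day 6, so B finishes at 6 + 11 = day 17.
For E: B (finishes day 17, plus 1-day gap → day 18); A (finishes day 2). Taking the maximum gives a start of day 18, and it finishes at 18 + 10 = day 28.
F has to wait for E (finishes day 28); B (finishes day 17); A (finishes day 2). The latest of these is day 28, so F runs day 28 to 28 + 6 = day 34.
Every task is finished by day 34, which is no later than the deadline of 37, so the schedule is feasible.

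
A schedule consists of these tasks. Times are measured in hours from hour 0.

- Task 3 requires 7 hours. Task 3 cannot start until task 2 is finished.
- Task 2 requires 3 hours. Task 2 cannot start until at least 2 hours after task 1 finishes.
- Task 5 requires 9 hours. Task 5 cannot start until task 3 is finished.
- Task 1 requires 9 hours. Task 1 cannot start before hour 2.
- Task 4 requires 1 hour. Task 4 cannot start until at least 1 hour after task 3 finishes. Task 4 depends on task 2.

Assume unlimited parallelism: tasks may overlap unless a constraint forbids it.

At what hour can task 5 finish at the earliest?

32

Task 1 cannot begin until its own release at hour 2. It runs from hour 2 to 2 + 9 = hour 11.
After task 1 (finishes hour 11, plus 2-hour gap → hour 13), task 2 can start at hour 13 and finishes at hour 16.
Task 3 cannot begin until task 2 (finishes hour 16). It runs from hour 16 to 16 + 7 = hour 23.
Task 5 cannot begin until task 3 (finishes hour 23). It runs from hour 23 to 23 + 9 = hour 32.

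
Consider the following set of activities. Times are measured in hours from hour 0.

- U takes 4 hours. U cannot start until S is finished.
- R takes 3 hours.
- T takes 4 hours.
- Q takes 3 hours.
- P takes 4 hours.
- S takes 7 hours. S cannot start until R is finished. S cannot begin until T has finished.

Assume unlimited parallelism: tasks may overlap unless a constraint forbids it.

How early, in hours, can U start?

Nothing blocks T, so it runs from hour 0 to hour 4.
R can start immediately at hour 0; it finishes at hour 3.
S cannot start until R (finishes hour 3); T (finishes hour 4). The controlling bound is hour 4, so S finishes at 4 + 7 = hour 11.
U waits on S (finishes hour 11), so the earliest it can start is hour 11.

11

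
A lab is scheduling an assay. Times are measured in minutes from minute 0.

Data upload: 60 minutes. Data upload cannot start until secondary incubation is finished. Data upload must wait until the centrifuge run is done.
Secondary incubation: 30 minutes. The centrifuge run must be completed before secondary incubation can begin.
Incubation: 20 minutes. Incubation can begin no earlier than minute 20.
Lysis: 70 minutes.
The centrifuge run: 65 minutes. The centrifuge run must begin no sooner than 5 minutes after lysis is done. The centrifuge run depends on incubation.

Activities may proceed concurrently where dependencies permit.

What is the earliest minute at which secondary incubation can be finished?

Incubation waits on its own release at minute 20, so it starts at minute 20 and finishes at 20 + 20 = minute 40.
Lysis can start immediately at minute 0; it finishes at minute 70.
The centrifuge run needs all of lysis (finishes minute 70, plus 5-minute gap → minute 75); incubation (finishes minute 40). That puts its earliest start at minute 75; it finishes at 75 + 65 = minute 140.
Secondary incubation waits on the centrifuge run (finishes minute 140), so it starts at minute 140 and finishes at 140 + 30 = minute 170.

170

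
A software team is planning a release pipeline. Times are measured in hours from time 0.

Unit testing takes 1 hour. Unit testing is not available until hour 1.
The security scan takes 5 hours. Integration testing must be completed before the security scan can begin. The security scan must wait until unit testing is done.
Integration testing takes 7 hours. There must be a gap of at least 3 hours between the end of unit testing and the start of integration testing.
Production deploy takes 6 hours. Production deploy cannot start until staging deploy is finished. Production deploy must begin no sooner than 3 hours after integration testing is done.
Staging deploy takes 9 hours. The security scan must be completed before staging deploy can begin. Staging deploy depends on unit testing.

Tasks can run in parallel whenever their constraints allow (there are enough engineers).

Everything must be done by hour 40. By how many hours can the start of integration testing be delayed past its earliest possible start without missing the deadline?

Unit testing cannot begin until its own release at hour 1. It runs from hour 1 to 1 + 1 = hour 2.
After unit testing (finishes hour 2, plus 3-hour gap → hour 5), integration testing can start at hour 5 and finishes at hour 12.

Working backward from the deadline:
Nothing follows production deploy; the deadline of hour 40 is its only limit. It must start by 40 − 6 = hour 34.
Staging deploy must finish before production deploy (must start by hour 34). With a 9-hour duration, staging deploy must start by 34 − 9 = hour 25.
The security scan feeds into staging deploy (must start by hour 25); so the security scan must finish by hour 25 and therefore start by hour 20.
Integration testing has several dependents: the security scan (must start by hour 20); production deploy (must start by hour 34, minus 3-hour gap → hour 31). The earliest of those limits is hour 20, so integration testing must start by 20 − 7 = hour 13.
So integration testing can start as early as hour 5 and as late as hour 13, giving 13 − 5 = 8 hours of slack.

8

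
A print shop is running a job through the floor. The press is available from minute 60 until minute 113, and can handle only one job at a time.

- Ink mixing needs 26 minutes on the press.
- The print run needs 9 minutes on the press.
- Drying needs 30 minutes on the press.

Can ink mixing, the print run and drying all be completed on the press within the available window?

The press window is 113 − 60 = 53 minutes.
Running back to back, the jobs need 26 + 9 + 30 = 65 minutes on the press.
Since 65 > 53, they cannot all fit.

No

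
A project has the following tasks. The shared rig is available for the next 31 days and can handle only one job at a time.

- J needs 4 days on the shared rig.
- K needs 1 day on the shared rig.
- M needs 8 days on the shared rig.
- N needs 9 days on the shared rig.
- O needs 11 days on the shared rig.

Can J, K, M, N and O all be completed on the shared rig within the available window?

No

Running back to back, the jobs need 4 + 1 + 8 + 9 + 11 = 33 days on the shared rig.
Since 33 > 31, they cannot all fit.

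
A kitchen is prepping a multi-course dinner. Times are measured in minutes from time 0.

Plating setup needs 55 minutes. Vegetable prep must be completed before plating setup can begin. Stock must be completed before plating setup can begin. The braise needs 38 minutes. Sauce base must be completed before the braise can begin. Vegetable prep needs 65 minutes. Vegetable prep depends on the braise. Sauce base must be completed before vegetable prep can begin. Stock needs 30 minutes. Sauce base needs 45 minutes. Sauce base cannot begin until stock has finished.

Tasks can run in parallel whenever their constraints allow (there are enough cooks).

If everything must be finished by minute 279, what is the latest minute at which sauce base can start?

76

Plating setup must finish by minute 279; it takes 55 minutes, so it must start by 279 − 55 = minute 224.
Since plating setup (must start by minute 224) depends on it, vegetable prep must finish by minute 224. Backing off its 65-minute duration gives a latest start of minute 159.
The braise must finish before vegetable prep (must start by minute 159). With a 38-minute duration, the braise must start by 159 − 38 = minute 121.
Sauce base feeds the braise (must start by minute 121); vegetable prep (must start by minute 159). Taking the minimum, sauce base must finish by minute 121 and start by 121 − 45 = minute 76.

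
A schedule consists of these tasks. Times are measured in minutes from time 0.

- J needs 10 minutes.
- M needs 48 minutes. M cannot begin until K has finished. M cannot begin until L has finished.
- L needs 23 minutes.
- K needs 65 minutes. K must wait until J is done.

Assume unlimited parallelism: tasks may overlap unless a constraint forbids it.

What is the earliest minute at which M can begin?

75

L has no prerequisites, so it starts at minute 0 and finishes at minute 23.
J can start immediately at minute 0; it finishes at minute 10.
K waits on J (finishes minute 10), so it starts at minute 10 and finishes at 10 + 65 = minute 75.
M waits on K (finishes minute 75); L (finishes minute 23). The latest of these is minute 75, which is the earliest M can start.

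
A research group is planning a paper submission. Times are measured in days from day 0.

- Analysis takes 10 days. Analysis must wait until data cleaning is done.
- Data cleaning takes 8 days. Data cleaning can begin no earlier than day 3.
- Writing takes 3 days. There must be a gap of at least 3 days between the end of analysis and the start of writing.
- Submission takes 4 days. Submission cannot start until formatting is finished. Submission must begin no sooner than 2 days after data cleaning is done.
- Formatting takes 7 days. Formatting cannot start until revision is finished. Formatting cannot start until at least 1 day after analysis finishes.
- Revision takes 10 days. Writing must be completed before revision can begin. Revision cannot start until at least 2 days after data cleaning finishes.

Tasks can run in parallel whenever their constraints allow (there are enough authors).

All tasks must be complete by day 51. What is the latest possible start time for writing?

27

Submission must finish by day 51; it takes 4 days, so it must start by 51 − 4 = day 47.
Formatting feeds into submission (must start by day 47); so formatting must finish by day 47 and therefore start by day 40.
Revision feeds into formatting (must start by day 40); so revision must finish by day 40 and therefore start by day 30.
Writing must finish before revision (must start by day 30). With a 3-day duration, writing must start by 30 − 3 = day 27.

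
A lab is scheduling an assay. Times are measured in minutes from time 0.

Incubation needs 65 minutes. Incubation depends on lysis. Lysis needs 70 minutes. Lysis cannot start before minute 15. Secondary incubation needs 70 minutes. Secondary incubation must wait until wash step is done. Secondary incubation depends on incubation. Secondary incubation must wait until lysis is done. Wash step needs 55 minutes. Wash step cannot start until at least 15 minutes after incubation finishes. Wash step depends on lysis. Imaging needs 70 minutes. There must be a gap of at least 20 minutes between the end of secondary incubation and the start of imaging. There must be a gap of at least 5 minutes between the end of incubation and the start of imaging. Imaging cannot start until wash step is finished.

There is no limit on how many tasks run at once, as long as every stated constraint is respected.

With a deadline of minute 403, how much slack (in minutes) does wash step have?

Lysis cannot begin until its own release at minute 15. It runs from minute 15 to 15 + 70 = minute 85.
Incubation cannot begin until lysis (finishes minute 85). It runs from minute 85 to 85 + 65 = minute 150.
Wash step has to wait for incubation (finishes minute 150, plus 15-minute gap → minute 165); lysis (finishes minute 85). The latest of these is minute 165, so wash step runs minute 165 to 165 + 55 = minute 220.

Working backward from the deadline:
Imaging must finish by minute 403; it takes 70 minutes, so it must start by 403 − 70 = minute 333.
Secondary incubation feeds into imaging (must start by minute 333, minus 20-minute gap → minute 313); so secondary incubation must finish by minute 313 and therefore start by minute 243.
For wash step: secondary incubation (must start by minute 243); imaging (must start by minute 333). The most restrictive is minute 243; with a 55-minute duration, wash step must start by minute 188.
So wash step can start as early as minute 165 and as late as minute 188, giving 188 − 165 = 23 minutes of slack.

23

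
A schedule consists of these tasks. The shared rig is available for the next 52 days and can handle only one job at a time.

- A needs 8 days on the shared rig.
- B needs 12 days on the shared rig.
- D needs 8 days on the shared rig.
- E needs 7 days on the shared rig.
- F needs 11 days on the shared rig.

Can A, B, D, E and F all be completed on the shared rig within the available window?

Running back to back, the jobs need 8 + 12 + 8 + 7 + 11 = 46 days on the shared rig.
Since 46 ≤ 52, they fit within the window.

Yes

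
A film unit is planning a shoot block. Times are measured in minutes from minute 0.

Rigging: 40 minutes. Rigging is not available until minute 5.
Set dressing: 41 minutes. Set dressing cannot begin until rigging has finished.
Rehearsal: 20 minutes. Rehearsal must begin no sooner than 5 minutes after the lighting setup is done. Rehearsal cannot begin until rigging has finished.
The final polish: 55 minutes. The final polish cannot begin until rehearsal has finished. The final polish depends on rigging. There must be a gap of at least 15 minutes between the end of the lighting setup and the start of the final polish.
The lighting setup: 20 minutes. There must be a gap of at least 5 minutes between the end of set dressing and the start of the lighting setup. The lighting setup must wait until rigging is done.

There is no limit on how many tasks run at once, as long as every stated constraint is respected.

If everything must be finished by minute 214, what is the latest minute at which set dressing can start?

The final polish has no dependents, so it just needs to finish by minute 214. Starting by 214 − 55 = minute 159 achieves that.
Rehearsal has to be done before the final polish (must start by minute 159). That means finishing by minute 159, i.e. starting by 159 − 20 = minute 139.
The lighting setup feeds rehearsal (must start by minute 139, minus 5-minute gap → minute 134); the final polish (must start by minute 159, minus 15-minute gap → minute 144). Taking the minimum, the lighting setup must finish by minute 134 and start by 134 − 20 = minute 114.
Since the lighting setup (must start by minute 114, minus 5-minute gap → minute 109) depends on it, set dressing must finish by minute 109. Backing off its 41-minute duration gives a latest start of minute 68.

68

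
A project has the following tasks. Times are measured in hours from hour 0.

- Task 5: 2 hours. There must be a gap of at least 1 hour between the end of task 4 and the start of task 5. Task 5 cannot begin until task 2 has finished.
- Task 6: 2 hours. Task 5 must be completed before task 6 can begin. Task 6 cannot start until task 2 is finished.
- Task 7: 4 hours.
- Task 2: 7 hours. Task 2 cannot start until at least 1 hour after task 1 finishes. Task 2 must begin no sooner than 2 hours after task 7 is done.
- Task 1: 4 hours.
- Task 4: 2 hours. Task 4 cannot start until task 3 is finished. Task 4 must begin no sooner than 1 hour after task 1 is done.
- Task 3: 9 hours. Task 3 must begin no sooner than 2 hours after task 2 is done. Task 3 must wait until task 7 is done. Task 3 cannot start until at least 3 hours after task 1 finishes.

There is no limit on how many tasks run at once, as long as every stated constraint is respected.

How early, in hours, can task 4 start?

24

Task 7 has no prerequisites, so it starts at hour 0 and finishes at hour 4.
Task 1 can start immediately at hour 0; it finishes at hour 4.
For task 2: task 1 (finishes hour 4, plus 1-hour gap → hour 5); task 7 (finishes hour 4, plus 2-hour gap → hour 6). Taking the maximum gives a start of hour 6, and it finishes at 6 + 7 = hour 13.
For task 3: task 2 (finishes hour 13, plus 2-hour gap → hour 15); task 7 (finishes hour 4); task 1 (finishes hour 4, plus 3-hour gap → hour 7). Taking the maximum gives a start of hour 15, and it finishes at 15 + 9 = hour 24.
Task 4 waits on task 3 (finishes hour 24); task 1 (finishes hour 4, plus 1-hour gap → hour 5). The latest of these is hour 24, which is the earliest task 4 can start.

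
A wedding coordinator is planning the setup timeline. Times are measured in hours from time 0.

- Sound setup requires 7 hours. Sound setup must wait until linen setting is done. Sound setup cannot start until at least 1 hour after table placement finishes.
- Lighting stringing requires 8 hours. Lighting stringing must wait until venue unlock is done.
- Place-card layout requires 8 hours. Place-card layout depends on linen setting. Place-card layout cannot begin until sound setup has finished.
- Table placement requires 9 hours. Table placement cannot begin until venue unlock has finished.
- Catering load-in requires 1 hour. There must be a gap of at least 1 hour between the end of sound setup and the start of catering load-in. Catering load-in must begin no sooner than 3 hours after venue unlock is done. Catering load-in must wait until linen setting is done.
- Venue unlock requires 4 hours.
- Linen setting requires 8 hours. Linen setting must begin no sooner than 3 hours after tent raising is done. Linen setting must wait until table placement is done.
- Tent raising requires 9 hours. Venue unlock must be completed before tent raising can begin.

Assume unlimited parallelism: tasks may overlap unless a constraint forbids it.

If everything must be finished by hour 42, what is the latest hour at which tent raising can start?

7

Catering load-in has no dependents, so it just needs to finish by hour 42. Starting by 42 − 1 = hour 41 achieves that.
Nothing follows place-card layout; the deadline of hour 42 is its only limit. It must start by 42 − 8 = hour 34.
Sound setup has several dependents: catering load-in (must start by hour 41, minus 1-hour gap → hour 40); place-card layout (must start by hour 34). The earliest of those limits is hour 34, so sound setup must start by 34 − 7 = hour 27.
Linen setting has several dependents: sound setup (must start by hour 27); catering load-in (must start by hour 41); place-card layout (must start by hour 34). The earliest of those limits is hour 27, so linen setting must start by 27 − 8 = hour 19.
Tent raising must finish before linen setting (must start by hour 19, minus 3-hour gap → hour 16). With a 9-hour duration, tent raising must start by 16 − 9 = hour 7.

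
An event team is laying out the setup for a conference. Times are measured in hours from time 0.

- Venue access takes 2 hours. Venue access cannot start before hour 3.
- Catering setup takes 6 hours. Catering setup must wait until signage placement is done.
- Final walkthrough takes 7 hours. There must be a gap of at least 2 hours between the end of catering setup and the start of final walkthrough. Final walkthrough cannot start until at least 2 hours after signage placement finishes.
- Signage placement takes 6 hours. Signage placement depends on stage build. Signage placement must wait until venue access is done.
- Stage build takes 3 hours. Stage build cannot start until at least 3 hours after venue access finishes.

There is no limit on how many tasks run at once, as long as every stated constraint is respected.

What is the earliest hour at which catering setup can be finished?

23

After its own release at hour 3, venue access can start at hour 3 and finishes at hour 5.
Stage build waits on venue access (finishes hour 5, plus 3-hour gap → hour 8), so it starts at hour 8 and finishes at 8 + 3 = hour 11.
For signage placement: stage build (finishes hour 11); venue access (finishes hour 5). Taking the maximum gives a start of hour 11, and it finishes at 11 + 6 = hour 17.
After signage placement (finishes hour 17), catering setup can start at hour 17 and finishes at hour 23.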